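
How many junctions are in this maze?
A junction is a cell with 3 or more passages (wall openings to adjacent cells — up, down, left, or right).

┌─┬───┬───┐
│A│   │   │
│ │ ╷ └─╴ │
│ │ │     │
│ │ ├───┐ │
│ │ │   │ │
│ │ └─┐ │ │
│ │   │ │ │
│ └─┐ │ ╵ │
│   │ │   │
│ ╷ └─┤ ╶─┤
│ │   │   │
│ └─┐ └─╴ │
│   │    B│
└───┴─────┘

Checking each cell for number of passages:

Junctions found (3+ passages):
  (1, 4): 3 passages
  (4, 0): 3 passages
  (4, 3): 3 passages
Total junctions: 3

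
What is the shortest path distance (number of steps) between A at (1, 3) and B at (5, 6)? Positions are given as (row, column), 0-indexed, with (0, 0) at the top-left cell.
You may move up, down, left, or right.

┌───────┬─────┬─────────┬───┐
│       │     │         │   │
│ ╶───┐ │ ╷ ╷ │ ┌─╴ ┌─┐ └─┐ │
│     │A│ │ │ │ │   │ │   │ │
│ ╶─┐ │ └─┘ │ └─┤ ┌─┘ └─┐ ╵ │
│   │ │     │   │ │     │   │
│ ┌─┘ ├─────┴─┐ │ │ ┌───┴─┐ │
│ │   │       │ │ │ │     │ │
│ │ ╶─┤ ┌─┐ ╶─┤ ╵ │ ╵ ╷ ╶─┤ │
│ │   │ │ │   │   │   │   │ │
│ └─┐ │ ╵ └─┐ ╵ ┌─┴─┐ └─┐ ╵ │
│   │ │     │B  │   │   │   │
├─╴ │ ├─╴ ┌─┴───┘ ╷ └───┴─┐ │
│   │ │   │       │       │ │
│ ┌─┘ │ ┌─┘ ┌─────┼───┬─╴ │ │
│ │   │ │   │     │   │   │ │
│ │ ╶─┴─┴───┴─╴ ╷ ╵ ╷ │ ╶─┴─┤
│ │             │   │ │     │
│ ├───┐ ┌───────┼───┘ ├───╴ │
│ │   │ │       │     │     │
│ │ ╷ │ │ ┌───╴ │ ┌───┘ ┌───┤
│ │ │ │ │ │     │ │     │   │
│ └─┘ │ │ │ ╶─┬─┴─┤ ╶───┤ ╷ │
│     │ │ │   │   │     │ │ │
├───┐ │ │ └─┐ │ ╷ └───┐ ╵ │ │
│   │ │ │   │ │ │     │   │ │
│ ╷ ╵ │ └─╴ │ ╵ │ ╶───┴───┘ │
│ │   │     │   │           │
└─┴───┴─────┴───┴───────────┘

Finding path from (1, 3) to (5, 6):
Path: (1,3) → (2,3) → (2,4) → (2,5) → (1,5) → (0,5) → (0,6) → (1,6) → (2,6) → (2,7) → (3,7) → (4,7) → (5,7) → (5,6)
Distance: 13 steps

Solution:

┌───────┬─────┬─────────┬───┐
│       │  ↱ ↓│         │   │
│ ╶───┐ │ ╷ ╷ │ ┌─╴ ┌─┐ └─┐ │
│     │A│ │↑│↓│ │   │ │   │ │
│ ╶─┐ │ └─┘ │ └─┤ ┌─┘ └─┐ ╵ │
│   │ │↳ → ↑│↳ ↓│ │     │   │
│ ┌─┘ ├─────┴─┐ │ │ ┌───┴─┐ │
│ │   │       │↓│ │ │     │ │
│ │ ╶─┤ ┌─┐ ╶─┤ ╵ │ ╵ ╷ ╶─┤ │
│ │   │ │ │   │↓  │   │   │ │
│ └─┐ │ ╵ └─┐ ╵ ┌─┴─┐ └─┐ ╵ │
│   │ │     │B ↲│   │   │   │
├─╴ │ ├─╴ ┌─┴───┘ ╷ └───┴─┐ │
│   │ │   │       │       │ │
│ ┌─┘ │ ┌─┘ ┌─────┼───┬─╴ │ │
│ │   │ │   │     │   │   │ │
│ │ ╶─┴─┴───┴─╴ ╷ ╵ ╷ │ ╶─┴─┤
│ │             │   │ │     │
│ ├───┐ ┌───────┼───┘ ├───╴ │
│ │   │ │       │     │     │
│ │ ╷ │ │ ┌───╴ │ ┌───┘ ┌───┤
│ │ │ │ │ │     │ │     │   │
│ └─┘ │ │ │ ╶─┬─┴─┤ ╶───┤ ╷ │
│     │ │ │   │   │     │ │ │
├───┐ │ │ └─┐ │ ╷ └───┐ ╵ │ │
│   │ │ │   │ │ │     │   │ │
│ ╷ ╵ │ └─╴ │ ╵ │ ╶───┴───┘ │
│ │   │     │   │           │
└─┴───┴─────┴───┴───────────┘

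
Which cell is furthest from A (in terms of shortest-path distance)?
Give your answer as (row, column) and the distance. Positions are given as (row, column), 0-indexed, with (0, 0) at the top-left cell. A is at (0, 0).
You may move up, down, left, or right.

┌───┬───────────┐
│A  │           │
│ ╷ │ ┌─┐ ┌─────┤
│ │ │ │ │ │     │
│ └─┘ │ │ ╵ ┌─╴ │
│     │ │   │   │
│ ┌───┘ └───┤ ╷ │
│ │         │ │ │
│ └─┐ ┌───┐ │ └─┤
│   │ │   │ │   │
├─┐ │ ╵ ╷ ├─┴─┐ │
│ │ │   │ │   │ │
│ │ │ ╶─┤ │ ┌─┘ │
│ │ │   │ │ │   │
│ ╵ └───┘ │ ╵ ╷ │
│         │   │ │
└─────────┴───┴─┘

Computing BFS distances from A to all cells:
Furthest cell: (5, 6)
Distance: 27 steps

Path from A to the furthest cell:

┌───┬───────────┐
│A  │↱ → ↓      │
│ ╷ │ ┌─┐ ┌─────┤
│↓│ │↑│ │↓│↱ → ↓│
│ └─┘ │ │ ╵ ┌─╴ │
│↳ → ↑│ │↳ ↑│↓ ↲│
│ ┌───┘ └───┤ ╷ │
│ │         │↓│ │
│ └─┐ ┌───┐ │ └─┤
│   │ │   │ │↳ ↓│
├─┐ │ ╵ ╷ ├─┴─┐ │
│ │ │   │ │↱ B│↓│
│ │ │ ╶─┤ │ ┌─┘ │
│ │ │   │ │↑│↓ ↲│
│ ╵ └───┘ │ ╵ ╷ │
│         │↑ ↲│ │
└─────────┴───┴─┘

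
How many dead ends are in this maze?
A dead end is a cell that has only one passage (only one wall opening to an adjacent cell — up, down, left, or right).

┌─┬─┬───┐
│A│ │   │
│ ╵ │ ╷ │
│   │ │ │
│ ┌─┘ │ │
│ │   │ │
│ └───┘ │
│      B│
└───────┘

Checking each cell for number of passages:

Dead ends found at positions:
  (0, 0)
  (0, 1)
  (2, 1)
Total dead ends: 3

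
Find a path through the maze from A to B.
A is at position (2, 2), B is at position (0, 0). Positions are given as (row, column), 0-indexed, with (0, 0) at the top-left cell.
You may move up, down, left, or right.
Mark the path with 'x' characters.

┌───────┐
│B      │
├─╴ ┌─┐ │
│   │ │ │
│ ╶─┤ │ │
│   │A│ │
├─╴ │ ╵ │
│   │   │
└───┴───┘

Finding the shortest path from (2, 2) to (0, 0):
Path length: 8 steps
Directions: down → right → up → up → up → left → left → left

Solution:

┌───────┐
│B x x x│
├─╴ ┌─┐ │
│   │ │x│
│ ╶─┤ │ │
│   │A│x│
├─╴ │ ╵ │
│   │x x│
└───┴───┘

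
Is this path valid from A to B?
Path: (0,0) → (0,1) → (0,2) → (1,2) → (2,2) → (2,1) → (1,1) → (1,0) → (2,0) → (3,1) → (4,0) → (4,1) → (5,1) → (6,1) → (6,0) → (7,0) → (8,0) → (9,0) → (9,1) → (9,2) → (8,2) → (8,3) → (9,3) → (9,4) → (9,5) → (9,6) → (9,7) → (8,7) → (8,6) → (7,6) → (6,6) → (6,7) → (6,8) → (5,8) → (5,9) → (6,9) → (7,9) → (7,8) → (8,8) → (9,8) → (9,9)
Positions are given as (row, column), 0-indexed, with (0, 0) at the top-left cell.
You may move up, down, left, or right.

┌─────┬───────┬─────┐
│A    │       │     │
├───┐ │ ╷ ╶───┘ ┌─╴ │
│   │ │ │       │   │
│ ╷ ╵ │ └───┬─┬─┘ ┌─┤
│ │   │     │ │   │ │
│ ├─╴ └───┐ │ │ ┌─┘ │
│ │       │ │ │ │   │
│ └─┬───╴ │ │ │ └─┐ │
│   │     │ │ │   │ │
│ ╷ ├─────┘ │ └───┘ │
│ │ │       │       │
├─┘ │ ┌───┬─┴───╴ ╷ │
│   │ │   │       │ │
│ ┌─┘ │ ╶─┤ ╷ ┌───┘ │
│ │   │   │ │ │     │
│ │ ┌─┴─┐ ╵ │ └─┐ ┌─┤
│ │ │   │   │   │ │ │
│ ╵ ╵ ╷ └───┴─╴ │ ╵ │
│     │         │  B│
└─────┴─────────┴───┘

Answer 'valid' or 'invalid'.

Checking path validity:
Result: Invalid move at step 9: cannot move from (2, 0) to (3, 1).

invalid

Correct solution:

┌─────┬───────┬─────┐
│A → ↓│       │     │
├───┐ │ ╷ ╶───┘ ┌─╴ │
│↓ ↰│↓│ │       │   │
│ ╷ ╵ │ └───┬─┬─┘ ┌─┤
│↓│↑ ↲│     │ │   │ │
│ ├─╴ └───┐ │ │ ┌─┘ │
│↓│       │ │ │ │   │
│ └─┬───╴ │ │ │ └─┐ │
│↳ ↓│     │ │ │   │ │
│ ╷ ├─────┘ │ └───┘ │
│ │↓│       │    ↱ ↓│
├─┘ │ ┌───┬─┴───╴ ╷ │
│↓ ↲│ │   │  ↱ → ↑│↓│
│ ┌─┘ │ ╶─┤ ╷ ┌───┘ │
│↓│   │   │ │↑│  ↓ ↲│
│ │ ┌─┴─┐ ╵ │ └─┐ ┌─┤
│↓│ │↱ ↓│   │↑ ↰│↓│ │
│ ╵ ╵ ╷ └───┴─╴ │ ╵ │
│↳ → ↑│↳ → → → ↑│↳ B│
└─────┴─────────┴───┘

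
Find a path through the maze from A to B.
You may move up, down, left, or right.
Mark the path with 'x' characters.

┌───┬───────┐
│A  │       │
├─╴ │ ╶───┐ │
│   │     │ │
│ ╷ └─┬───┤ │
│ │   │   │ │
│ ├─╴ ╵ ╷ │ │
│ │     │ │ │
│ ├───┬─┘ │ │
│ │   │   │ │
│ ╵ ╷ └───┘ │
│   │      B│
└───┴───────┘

Finding the shortest path through the maze:
Path length: 14 steps
Directions: right → down → left → down → down → down → down → right → up → right → down → right → right → right

Solution:

┌───┬───────┐
│A x│       │
├─╴ │ ╶───┐ │
│x x│     │ │
│ ╷ └─┬───┤ │
│x│   │   │ │
│ ├─╴ ╵ ╷ │ │
│x│     │ │ │
│ ├───┬─┘ │ │
│x│x x│   │ │
│ ╵ ╷ └───┘ │
│x x│x x x B│
└───┴───────┘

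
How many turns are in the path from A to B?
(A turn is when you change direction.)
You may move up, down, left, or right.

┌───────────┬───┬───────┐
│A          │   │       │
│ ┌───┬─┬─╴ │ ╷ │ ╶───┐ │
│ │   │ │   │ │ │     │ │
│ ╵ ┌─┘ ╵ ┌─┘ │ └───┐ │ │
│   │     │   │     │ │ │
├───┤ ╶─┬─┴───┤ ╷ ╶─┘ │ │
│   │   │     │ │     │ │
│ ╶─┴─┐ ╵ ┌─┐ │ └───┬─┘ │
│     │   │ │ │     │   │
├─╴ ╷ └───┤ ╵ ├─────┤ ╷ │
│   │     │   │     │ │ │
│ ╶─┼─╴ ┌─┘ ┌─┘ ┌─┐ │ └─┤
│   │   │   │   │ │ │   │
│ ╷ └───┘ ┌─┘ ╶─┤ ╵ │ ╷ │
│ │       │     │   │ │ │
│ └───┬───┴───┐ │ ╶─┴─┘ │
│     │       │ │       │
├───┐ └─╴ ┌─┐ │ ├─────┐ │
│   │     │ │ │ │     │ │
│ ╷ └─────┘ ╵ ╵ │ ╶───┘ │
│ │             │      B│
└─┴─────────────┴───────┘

Directions: right, right, right, right, right, down, left, down, left, left, down, right, down, right, up, right, right, down, down, left, down, left, down, left, left, left, up, left, down, down, right, right, down, right, right, up, right, right, down, down, right, up, up, up, left, up, right, up, right, right, down, down, left, down, right, right, right, down, down
Number of turns: 37

Solution:

┌───────────┬───┬───────┐
│A → → → → ↓│   │       │
│ ┌───┬─┬─╴ │ ╷ │ ╶───┐ │
│ │   │ │↓ ↲│ │ │     │ │
│ ╵ ┌─┘ ╵ ┌─┘ │ └───┐ │ │
│   │↓ ← ↲│   │     │ │ │
├───┤ ╶─┬─┴───┤ ╷ ╶─┘ │ │
│   │↳ ↓│↱ → ↓│ │     │ │
│ ╶─┴─┐ ╵ ┌─┐ │ └───┬─┘ │
│     │↳ ↑│ │↓│     │   │
├─╴ ╷ └───┤ ╵ ├─────┤ ╷ │
│   │     │↓ ↲│↱ → ↓│ │ │
│ ╶─┼─╴ ┌─┘ ┌─┘ ┌─┐ │ └─┤
│↓ ↰│   │↓ ↲│↱ ↑│ │↓│   │
│ ╷ └───┘ ┌─┘ ╶─┤ ╵ │ ╷ │
│↓│↑ ← ← ↲│  ↑ ↰│↓ ↲│ │ │
│ └───┬───┴───┐ │ ╶─┴─┘ │
│↳ → ↓│  ↱ → ↓│↑│↳ → → ↓│
├───┐ └─╴ ┌─┐ │ ├─────┐ │
│   │↳ → ↑│ │↓│↑│     │↓│
│ ╷ └─────┘ ╵ ╵ │ ╶───┘ │
│ │          ↳ ↑│      B│
└─┴─────────────┴───────┘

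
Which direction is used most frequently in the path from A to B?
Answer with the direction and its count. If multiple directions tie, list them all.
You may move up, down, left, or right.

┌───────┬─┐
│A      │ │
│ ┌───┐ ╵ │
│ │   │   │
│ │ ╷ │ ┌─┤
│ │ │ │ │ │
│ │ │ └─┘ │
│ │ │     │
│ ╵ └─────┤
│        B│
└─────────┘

Directions: down, down, down, down, right, right, right, right
Counts: {'down': 4, 'right': 4}
Most common: down and right (tied at 4 times each)

Solution:

┌───────┬─┐
│A      │ │
│ ┌───┐ ╵ │
│↓│   │   │
│ │ ╷ │ ┌─┤
│↓│ │ │ │ │
│ │ │ └─┘ │
│↓│ │     │
│ ╵ └─────┤
│↳ → → → B│
└─────────┘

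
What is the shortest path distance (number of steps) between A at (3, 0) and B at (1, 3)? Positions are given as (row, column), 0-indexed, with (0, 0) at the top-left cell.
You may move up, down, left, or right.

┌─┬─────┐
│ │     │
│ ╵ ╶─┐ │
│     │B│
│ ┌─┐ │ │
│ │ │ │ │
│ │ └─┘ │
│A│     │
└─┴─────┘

Finding path from (3, 0) to (1, 3):
Path: (3,0) → (2,0) → (1,0) → (1,1) → (0,1) → (0,2) → (0,3) → (1,3)
Distance: 7 steps

Solution:

┌─┬─────┐
│ │↱ → ↓│
│ ╵ ╶─┐ │
│↱ ↑  │B│
│ ┌─┐ │ │
│↑│ │ │ │
│ │ └─┘ │
│A│     │
└─┴─────┘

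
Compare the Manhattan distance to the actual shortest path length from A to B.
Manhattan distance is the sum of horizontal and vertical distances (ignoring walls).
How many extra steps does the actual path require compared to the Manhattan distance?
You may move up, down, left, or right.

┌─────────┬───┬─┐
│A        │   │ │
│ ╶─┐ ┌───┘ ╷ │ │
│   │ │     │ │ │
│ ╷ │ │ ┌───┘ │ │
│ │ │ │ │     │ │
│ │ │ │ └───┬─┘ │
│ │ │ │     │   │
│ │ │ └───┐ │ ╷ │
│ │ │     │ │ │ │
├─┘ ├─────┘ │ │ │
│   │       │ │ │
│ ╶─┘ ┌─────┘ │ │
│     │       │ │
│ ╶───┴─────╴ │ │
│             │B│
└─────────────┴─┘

Manhattan distance: |7 - 0| + |7 - 0| = 14
Actual path length: 24
Extra steps: 24 - 14 = 10

Solution:

┌─────────┬───┬─┐
│A        │   │ │
│ ╶─┐ ┌───┘ ╷ │ │
│↳ ↓│ │     │ │ │
│ ╷ │ │ ┌───┘ │ │
│ │↓│ │ │     │ │
│ │ │ │ └───┬─┘ │
│ │↓│ │     │↱ ↓│
│ │ │ └───┐ │ ╷ │
│ │↓│     │ │↑│↓│
├─┘ ├─────┘ │ │ │
│↓ ↲│       │↑│↓│
│ ╶─┘ ┌─────┘ │ │
│↓    │      ↑│↓│
│ ╶───┴─────╴ │ │
│↳ → → → → → ↑│B│
└─────────────┴─┘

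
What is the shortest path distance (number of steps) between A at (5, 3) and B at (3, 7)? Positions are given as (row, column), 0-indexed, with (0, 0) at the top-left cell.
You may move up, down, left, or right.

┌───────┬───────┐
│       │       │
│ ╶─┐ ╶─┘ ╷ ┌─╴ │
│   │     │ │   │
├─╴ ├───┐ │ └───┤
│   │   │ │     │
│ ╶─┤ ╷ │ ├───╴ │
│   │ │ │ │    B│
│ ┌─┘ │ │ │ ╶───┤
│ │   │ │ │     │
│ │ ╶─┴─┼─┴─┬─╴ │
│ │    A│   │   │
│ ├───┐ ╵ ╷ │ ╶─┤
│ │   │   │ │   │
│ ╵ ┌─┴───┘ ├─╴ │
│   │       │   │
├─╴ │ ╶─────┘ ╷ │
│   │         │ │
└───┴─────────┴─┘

Finding path from (5, 3) to (3, 7):
Path: (5,3) → (6,3) → (6,4) → (5,4) → (5,5) → (6,5) → (7,5) → (7,4) → (7,3) → (7,2) → (8,2) → (8,3) → (8,4) → (8,5) → (8,6) → (7,6) → (7,7) → (6,7) → (6,6) → (5,6) → (5,7) → (4,7) → (4,6) → (4,5) → (3,5) → (3,6) → (3,7)
Distance: 26 steps

Solution:

┌───────┬───────┐
│       │       │
│ ╶─┐ ╶─┘ ╷ ┌─╴ │
│   │     │ │   │
├─╴ ├───┐ │ └───┤
│   │   │ │     │
│ ╶─┤ ╷ │ ├───╴ │
│   │ │ │ │↱ → B│
│ ┌─┘ │ │ │ ╶───┤
│ │   │ │ │↑ ← ↰│
│ │ ╶─┴─┼─┴─┬─╴ │
│ │    A│↱ ↓│↱ ↑│
│ ├───┐ ╵ ╷ │ ╶─┤
│ │   │↳ ↑│↓│↑ ↰│
│ ╵ ┌─┴───┘ ├─╴ │
│   │↓ ← ← ↲│↱ ↑│
├─╴ │ ╶─────┘ ╷ │
│   │↳ → → → ↑│ │
└───┴─────────┴─┘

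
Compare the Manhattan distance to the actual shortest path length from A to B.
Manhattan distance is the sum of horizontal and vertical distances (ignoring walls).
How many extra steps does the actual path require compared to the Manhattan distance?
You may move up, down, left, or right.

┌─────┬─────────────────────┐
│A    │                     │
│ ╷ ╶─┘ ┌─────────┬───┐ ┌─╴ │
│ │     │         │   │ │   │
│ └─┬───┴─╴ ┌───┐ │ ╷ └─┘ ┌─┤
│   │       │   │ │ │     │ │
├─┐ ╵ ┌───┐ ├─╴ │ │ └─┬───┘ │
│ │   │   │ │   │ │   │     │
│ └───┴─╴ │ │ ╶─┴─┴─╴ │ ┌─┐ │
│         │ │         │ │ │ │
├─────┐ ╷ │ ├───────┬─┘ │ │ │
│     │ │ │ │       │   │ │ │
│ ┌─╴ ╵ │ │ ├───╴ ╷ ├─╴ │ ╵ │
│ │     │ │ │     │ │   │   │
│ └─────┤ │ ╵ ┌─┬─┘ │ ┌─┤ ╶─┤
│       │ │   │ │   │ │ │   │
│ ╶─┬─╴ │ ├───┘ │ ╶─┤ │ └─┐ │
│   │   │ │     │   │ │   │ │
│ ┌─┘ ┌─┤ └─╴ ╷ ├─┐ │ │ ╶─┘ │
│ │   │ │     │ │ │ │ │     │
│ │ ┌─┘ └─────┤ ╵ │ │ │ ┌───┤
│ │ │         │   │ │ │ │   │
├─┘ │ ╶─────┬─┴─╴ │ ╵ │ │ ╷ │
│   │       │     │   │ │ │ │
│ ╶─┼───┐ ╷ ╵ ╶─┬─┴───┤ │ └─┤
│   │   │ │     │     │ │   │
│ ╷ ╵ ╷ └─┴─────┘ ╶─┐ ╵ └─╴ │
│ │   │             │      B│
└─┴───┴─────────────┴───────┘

Manhattan distance: |13 - 0| + |13 - 0| = 26
Actual path length: 56
Extra steps: 56 - 26 = 30

Solution:

┌─────┬─────────────────────┐
│A    │                     │
│ ╷ ╶─┘ ┌─────────┬───┐ ┌─╴ │
│↓│     │         │   │ │   │
│ └─┬───┴─╴ ┌───┐ │ ╷ └─┘ ┌─┤
│↳ ↓│↱ → → ↓│   │ │ │     │ │
├─┐ ╵ ┌───┐ ├─╴ │ │ └─┬───┘ │
│ │↳ ↑│   │↓│   │ │   │↱ → ↓│
│ └───┴─╴ │ │ ╶─┴─┴─╴ │ ┌─┐ │
│         │↓│         │↑│ │↓│
├─────┐ ╷ │ ├───────┬─┘ │ │ │
│     │ │ │↓│    ↱ ↓│  ↑│ │↓│
│ ┌─╴ ╵ │ │ ├───╴ ╷ ├─╴ │ ╵ │
│ │     │ │↓│↱ → ↑│↓│↱ ↑│↓ ↲│
│ └─────┤ │ ╵ ┌─┬─┘ │ ┌─┤ ╶─┤
│       │ │↳ ↑│ │↓ ↲│↑│ │↳ ↓│
│ ╶─┬─╴ │ ├───┘ │ ╶─┤ │ └─┐ │
│   │   │ │     │↳ ↓│↑│   │↓│
│ ┌─┘ ┌─┤ └─╴ ╷ ├─┐ │ │ ╶─┘ │
│ │   │ │     │ │ │↓│↑│↓ ← ↲│
│ │ ┌─┘ └─────┤ ╵ │ │ │ ┌───┤
│ │ │         │   │↓│↑│↓│   │
├─┘ │ ╶─────┬─┴─╴ │ ╵ │ │ ╷ │
│   │       │     │↳ ↑│↓│ │ │
│ ╶─┼───┐ ╷ ╵ ╶─┬─┴───┤ │ └─┤
│   │   │ │     │     │↓│   │
│ ╷ ╵ ╷ └─┴─────┘ ╶─┐ ╵ └─╴ │
│ │   │             │  ↳ → B│
└─┴───┴─────────────┴───────┘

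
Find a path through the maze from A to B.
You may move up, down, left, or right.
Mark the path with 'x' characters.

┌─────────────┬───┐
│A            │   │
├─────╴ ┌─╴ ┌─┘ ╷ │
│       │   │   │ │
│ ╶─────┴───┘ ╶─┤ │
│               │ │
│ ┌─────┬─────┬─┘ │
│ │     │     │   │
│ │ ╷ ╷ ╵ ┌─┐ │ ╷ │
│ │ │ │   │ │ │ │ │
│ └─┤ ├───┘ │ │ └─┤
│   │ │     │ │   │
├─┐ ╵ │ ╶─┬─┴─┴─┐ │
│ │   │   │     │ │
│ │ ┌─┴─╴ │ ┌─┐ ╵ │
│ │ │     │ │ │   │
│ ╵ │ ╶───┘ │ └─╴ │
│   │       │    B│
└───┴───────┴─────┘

Finding the shortest path through the maze:
Path length: 28 steps
Directions: right → right → right → down → left → left → left → down → right → right → right → right → right → right → up → right → up → right → down → down → down → left → down → down → right → down → down → down

Solution:

┌─────────────┬───┐
│A x x x      │x x│
├─────╴ ┌─╴ ┌─┘ ╷ │
│x x x x│   │x x│x│
│ ╶─────┴───┘ ╶─┤ │
│x x x x x x x  │x│
│ ┌─────┬─────┬─┘ │
│ │     │     │x x│
│ │ ╷ ╷ ╵ ┌─┐ │ ╷ │
│ │ │ │   │ │ │x│ │
│ └─┤ ├───┘ │ │ └─┤
│   │ │     │ │x x│
├─┐ ╵ │ ╶─┬─┴─┴─┐ │
│ │   │   │     │x│
│ │ ┌─┴─╴ │ ┌─┐ ╵ │
│ │ │     │ │ │  x│
│ ╵ │ ╶───┘ │ └─╴ │
│   │       │    B│
└───┴───────┴─────┘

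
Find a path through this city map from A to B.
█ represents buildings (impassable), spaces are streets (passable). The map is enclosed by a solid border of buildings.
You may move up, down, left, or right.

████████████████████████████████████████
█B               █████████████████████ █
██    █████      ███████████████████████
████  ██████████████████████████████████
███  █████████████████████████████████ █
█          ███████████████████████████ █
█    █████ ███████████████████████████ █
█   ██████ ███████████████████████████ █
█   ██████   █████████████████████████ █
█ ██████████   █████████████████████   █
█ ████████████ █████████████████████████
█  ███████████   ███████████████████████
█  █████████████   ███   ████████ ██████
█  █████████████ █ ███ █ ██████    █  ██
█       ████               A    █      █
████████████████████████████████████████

Finding the shortest path from A to B:
Movement: cardinal only
Path length: 39 steps
Directions: left → left → left → left → left → left → left → left → left → up → up → left → left → up → left → left → up → up → left → left → up → left → left → up → up → up → left → left → left → left → left → left → up → up → up → up → left → left → left

Solution:

████████████████████████████████████████
█B←←↰            █████████████████████ █
██  ↑ █████      ███████████████████████
████↑ ██████████████████████████████████
███ ↑█████████████████████████████████ █
█   ↑←←←←←↰███████████████████████████ █
█    █████↑███████████████████████████ █
█   ██████↑███████████████████████████ █
█   ██████↑←↰█████████████████████████ █
█ ██████████↑←↰█████████████████████   █
█ ████████████↑█████████████████████████
█  ███████████↑←↰███████████████████████
█  █████████████↑←↰███   ████████ ██████
█  █████████████ █↑███ █ ██████    █  ██
█       ████      ↑←←←←←←←←A    █      █
████████████████████████████████████████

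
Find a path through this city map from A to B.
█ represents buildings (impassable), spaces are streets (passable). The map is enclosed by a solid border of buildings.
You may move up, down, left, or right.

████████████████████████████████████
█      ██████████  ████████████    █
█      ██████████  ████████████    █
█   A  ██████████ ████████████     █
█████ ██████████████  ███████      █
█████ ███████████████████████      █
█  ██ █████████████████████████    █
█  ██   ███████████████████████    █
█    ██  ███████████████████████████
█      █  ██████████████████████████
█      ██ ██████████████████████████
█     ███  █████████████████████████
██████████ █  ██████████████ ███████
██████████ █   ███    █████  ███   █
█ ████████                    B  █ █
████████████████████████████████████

Finding the shortest path from A to B:
Movement: cardinal only
Path length: 37 steps
Directions: right → down → down → down → down → right → right → down → right → down → right → down → down → right → down → down → down → right → right → right → right → right → right → right → right → right → right → right → right → right → right → right → right → right → right → right → right

Solution:

████████████████████████████████████
█      ██████████  ████████████    █
█      ██████████  ████████████    █
█   A↓ ██████████ ████████████     █
█████↓██████████████  ███████      █
█████↓███████████████████████      █
█  ██↓█████████████████████████    █
█  ██↳→↓███████████████████████    █
█    ██↳↓███████████████████████████
█      █↳↓██████████████████████████
█      ██↓██████████████████████████
█     ███↳↓█████████████████████████
██████████↓█  ██████████████ ███████
██████████↓█   ███    █████  ███   █
█ ████████↳→→→→→→→→→→→→→→→→→→→B  █ █
████████████████████████████████████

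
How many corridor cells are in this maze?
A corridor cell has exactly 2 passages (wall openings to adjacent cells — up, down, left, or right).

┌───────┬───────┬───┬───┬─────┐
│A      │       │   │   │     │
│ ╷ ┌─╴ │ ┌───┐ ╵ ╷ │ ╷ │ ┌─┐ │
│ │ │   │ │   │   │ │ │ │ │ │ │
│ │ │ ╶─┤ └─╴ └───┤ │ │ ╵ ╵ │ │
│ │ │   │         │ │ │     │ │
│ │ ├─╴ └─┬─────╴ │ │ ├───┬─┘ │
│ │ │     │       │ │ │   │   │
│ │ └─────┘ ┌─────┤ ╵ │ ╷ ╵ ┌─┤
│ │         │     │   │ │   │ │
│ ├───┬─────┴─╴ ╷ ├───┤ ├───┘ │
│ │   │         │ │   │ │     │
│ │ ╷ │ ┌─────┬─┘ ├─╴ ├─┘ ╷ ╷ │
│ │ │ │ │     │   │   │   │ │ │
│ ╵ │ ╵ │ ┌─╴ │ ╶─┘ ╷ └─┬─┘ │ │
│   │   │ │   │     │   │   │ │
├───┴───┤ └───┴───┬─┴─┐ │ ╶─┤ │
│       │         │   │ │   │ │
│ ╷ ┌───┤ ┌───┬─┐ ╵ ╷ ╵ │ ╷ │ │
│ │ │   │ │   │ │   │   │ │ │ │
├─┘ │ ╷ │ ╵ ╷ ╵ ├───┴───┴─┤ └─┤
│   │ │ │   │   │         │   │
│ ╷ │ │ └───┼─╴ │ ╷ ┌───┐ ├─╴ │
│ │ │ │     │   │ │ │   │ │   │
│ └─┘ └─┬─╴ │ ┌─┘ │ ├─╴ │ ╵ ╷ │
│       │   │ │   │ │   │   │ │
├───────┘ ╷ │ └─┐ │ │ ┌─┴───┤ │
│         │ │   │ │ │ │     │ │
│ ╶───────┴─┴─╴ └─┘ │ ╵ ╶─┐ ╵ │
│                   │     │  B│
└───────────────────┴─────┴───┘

Counting cells with exactly 2 passages:
Total corridor cells: 183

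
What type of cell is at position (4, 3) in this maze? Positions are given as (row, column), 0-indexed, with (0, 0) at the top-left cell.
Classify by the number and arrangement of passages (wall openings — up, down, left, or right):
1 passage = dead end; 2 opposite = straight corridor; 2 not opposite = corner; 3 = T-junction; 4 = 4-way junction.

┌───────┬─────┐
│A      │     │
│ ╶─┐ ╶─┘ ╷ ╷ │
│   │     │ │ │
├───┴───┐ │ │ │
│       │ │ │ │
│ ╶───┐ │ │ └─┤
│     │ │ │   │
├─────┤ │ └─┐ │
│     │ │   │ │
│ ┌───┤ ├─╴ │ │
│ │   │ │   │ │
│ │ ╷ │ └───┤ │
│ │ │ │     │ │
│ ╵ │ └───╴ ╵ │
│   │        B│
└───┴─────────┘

Checking cell at (4, 3):
Number of passages: 2
Cell type: straight corridor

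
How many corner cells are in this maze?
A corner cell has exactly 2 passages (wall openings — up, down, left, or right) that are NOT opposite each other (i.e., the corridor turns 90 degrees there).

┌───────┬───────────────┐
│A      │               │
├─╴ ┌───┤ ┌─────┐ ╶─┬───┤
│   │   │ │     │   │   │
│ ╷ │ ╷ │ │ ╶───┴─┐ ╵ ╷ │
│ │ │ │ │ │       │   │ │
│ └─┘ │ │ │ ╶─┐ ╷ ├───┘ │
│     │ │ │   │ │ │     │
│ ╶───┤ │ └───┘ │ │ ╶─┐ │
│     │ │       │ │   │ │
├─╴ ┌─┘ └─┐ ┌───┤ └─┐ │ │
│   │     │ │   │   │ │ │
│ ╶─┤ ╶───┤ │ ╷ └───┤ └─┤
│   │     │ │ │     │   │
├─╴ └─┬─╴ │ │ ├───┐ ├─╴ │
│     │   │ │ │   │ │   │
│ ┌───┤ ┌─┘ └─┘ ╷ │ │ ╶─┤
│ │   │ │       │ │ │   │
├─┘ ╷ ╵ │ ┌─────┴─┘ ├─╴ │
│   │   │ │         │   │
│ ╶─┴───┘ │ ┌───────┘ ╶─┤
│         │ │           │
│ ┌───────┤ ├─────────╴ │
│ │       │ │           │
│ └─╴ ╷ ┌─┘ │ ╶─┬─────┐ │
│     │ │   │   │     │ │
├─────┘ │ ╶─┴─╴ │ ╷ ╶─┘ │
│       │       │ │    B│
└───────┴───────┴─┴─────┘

Counting corner cells (2 non-opposite passages):
Total corners: 70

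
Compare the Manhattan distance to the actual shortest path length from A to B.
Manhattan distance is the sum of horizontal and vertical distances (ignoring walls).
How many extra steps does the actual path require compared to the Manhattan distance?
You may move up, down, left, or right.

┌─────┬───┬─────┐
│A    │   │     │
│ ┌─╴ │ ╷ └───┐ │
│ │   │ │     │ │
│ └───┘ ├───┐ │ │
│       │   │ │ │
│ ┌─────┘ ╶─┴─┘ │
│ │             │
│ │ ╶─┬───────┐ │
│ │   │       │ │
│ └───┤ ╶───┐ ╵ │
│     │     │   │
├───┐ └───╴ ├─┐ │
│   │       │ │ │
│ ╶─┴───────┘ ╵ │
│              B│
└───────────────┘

Manhattan distance: |7 - 0| + |7 - 0| = 14
Actual path length: 22
Extra steps: 22 - 14 = 8

Solution:

┌─────┬───┬─────┐
│A    │   │     │
│ ┌─╴ │ ╷ └───┐ │
│↓│   │ │     │ │
│ └───┘ ├───┐ │ │
│↓      │   │ │ │
│ ┌─────┘ ╶─┴─┘ │
│↓│             │
│ │ ╶─┬───────┐ │
│↓│   │↱ → → ↓│ │
│ └───┤ ╶───┐ ╵ │
│↳ → ↓│↑ ← ↰│↳ ↓│
├───┐ └───╴ ├─┐ │
│   │↳ → → ↑│ │↓│
│ ╶─┴───────┘ ╵ │
│              B│
└───────────────┘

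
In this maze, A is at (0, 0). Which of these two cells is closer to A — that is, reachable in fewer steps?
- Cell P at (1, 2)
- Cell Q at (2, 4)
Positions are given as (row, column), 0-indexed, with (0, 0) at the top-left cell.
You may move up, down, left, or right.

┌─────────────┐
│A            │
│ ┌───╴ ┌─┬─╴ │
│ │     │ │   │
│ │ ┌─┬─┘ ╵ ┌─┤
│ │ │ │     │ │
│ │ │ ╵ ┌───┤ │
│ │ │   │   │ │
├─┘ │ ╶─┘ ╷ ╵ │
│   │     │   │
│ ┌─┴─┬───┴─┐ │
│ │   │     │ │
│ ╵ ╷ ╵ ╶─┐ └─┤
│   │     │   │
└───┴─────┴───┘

Shortest path A → P at (1, 2): 5 steps
Shortest path A → Q at (2, 4): 10 steps

P is closer (5 steps vs 10 steps).

Path to P:

┌─────────────┐
│A → → ↓      │
│ ┌───╴ ┌─┬─╴ │
│ │  P ↲│ │   │
│ │ ┌─┬─┘ ╵ ┌─┤
│ │ │ │     │ │
│ │ │ ╵ ┌───┤ │
│ │ │   │   │ │
├─┘ │ ╶─┘ ╷ ╵ │
│   │     │   │
│ ┌─┴─┬───┴─┐ │
│ │   │     │ │
│ ╵ ╷ ╵ ╶─┐ └─┤
│   │     │   │
└───┴─────┴───┘

Path to Q:

┌─────────────┐
│A → → → → → ↓│
│ ┌───╴ ┌─┬─╴ │
│ │     │ │↓ ↲│
│ │ ┌─┬─┘ ╵ ┌─┤
│ │ │ │  Q ↲│ │
│ │ │ ╵ ┌───┤ │
│ │ │   │   │ │
├─┘ │ ╶─┘ ╷ ╵ │
│   │     │   │
│ ┌─┴─┬───┴─┐ │
│ │   │     │ │
│ ╵ ╷ ╵ ╶─┐ └─┤
│   │     │   │
└───┴─────┴───┘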